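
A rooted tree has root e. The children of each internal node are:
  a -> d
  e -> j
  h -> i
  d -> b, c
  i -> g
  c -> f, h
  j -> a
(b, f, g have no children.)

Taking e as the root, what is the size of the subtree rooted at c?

5

c's subtree: {c, f, h, i, g}, size 5.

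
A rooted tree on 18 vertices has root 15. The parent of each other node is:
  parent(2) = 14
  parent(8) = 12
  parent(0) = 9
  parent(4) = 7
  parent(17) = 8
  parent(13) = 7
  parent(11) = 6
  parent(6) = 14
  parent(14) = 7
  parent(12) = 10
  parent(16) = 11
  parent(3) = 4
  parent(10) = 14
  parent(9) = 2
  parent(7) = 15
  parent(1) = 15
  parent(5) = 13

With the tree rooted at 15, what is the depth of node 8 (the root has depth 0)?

Climbing from 8 to the root: 8–12–10–14–7–15. That's 5 steps.

5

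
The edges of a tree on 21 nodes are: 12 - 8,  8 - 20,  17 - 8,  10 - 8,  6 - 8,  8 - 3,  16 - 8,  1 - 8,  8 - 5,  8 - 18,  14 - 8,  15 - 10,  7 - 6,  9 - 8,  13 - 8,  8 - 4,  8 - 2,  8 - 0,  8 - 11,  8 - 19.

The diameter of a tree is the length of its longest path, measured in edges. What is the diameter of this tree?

4

BFS from 7 reaches 15 last, at distance 4; BFS from 15 confirms no node is farther.
Path: 7 - 6 - 8 - 10 - 15.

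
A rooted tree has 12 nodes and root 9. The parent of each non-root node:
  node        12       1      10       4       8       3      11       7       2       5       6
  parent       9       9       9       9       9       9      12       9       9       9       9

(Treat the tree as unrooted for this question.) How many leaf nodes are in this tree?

Degree-1 nodes: 1, 2, 3, 4, 5, 6, 7, 8, 10, 11 — 10 of them.

10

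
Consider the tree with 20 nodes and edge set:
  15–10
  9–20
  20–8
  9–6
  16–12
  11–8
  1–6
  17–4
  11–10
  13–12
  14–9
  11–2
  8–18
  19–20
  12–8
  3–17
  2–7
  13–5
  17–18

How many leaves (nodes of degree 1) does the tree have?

Degree-1 nodes: 1, 3, 4, 5, 7, 14, 15, 16, 19 — 9 of them.

9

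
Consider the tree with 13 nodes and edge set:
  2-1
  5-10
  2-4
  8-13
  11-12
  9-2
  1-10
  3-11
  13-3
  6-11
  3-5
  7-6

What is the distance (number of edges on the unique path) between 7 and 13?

7–6–11–3–13: 4 edges.

4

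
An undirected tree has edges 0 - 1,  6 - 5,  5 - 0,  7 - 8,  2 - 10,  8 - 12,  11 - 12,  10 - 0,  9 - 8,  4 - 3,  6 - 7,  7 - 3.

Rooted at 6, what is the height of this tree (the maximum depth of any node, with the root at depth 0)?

4

The longest root-to-leaf path is 6 → 5 → 0 → 10 → 2 (4 edges).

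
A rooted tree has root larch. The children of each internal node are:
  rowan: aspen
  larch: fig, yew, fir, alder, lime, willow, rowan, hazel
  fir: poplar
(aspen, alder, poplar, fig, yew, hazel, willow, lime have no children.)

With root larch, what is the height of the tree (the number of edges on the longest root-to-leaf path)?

2

A deepest node is aspen, reached by larch → rowan → aspen.
That path has 2 edges, so the height is 2.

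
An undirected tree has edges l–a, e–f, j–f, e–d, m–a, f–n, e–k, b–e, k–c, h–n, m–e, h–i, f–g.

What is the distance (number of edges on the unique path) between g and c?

4

The path is g–f–e–k–c, which has 4 edges.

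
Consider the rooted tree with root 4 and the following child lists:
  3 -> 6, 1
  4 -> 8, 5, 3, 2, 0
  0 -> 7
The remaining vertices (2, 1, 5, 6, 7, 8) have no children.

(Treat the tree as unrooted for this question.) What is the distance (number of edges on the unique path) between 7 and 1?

4

7 – 0 – 4 – 3 – 1: 4 edges.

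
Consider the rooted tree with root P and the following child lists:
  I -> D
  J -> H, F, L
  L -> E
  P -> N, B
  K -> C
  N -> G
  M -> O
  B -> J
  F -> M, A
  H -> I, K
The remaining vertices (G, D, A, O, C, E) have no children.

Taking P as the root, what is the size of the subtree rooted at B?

Descendants of B (including itself): B, J, L, H, F, E, K, I, M, A, C, D, O. That's 13.

13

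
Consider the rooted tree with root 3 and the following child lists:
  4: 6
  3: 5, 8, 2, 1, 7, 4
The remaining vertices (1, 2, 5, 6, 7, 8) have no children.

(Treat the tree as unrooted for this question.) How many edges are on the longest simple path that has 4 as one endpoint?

2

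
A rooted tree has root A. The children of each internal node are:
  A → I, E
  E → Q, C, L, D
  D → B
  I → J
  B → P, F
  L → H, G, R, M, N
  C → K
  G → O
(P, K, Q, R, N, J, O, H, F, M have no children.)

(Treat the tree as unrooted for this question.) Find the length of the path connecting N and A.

3

Walking from N: N–L–E–A. Length 3.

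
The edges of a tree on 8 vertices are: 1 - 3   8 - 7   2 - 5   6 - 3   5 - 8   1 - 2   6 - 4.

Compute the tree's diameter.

BFS from 7 reaches 4 last, at distance 7; BFS from 4 confirms no node is farther.
Path: 7-8-5-2-1-3-6-4.

7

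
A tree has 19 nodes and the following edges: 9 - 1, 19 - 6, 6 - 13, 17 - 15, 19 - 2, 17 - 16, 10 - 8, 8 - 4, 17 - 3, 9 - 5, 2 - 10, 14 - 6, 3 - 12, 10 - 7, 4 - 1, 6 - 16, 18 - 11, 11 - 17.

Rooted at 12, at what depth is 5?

12

12–3–17–16–6–19–2–10–8–4–1–9–5 — 12 edges.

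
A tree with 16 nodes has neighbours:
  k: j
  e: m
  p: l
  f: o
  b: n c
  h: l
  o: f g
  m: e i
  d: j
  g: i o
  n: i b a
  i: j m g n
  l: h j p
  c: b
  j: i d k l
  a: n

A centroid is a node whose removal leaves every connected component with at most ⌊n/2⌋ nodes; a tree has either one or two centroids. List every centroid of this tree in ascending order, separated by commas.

i

Delete i: the remaining components have sizes 6, 4, 3, 2. Max 6 ≤ 8, so i is a centroid.
No neighbour of i does as well, so i is the unique centroid.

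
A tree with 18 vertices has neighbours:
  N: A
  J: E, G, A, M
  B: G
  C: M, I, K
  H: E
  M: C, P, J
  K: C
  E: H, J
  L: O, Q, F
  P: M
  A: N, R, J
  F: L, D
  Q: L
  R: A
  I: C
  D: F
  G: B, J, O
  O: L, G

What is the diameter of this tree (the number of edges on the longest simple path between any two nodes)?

8

Starting from D, a farthest node is I at distance 8.
One longest path: D - F - L - O - G - J - M - C - I.
So the diameter is 8.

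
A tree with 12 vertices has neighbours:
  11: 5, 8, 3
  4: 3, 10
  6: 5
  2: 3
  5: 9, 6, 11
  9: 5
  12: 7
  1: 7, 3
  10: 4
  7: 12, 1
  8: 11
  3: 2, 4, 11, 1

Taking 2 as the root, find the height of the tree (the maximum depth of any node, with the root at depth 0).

4

The longest root-to-leaf path is 2 → 3 → 11 → 5 → 6 (4 edges).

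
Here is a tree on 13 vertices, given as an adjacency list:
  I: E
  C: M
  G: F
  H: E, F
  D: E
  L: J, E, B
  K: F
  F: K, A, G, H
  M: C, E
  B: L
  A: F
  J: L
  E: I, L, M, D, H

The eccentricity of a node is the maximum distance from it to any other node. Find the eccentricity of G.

5

Distances from G peak at 5, attained at B (C, J also at distance 5).
G–F–H–E–L–B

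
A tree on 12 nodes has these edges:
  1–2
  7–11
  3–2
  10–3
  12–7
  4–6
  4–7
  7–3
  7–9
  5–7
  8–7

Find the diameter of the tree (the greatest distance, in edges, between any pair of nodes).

5

BFS from 6 reaches 1 last, at distance 5; BFS from 1 confirms no node is farther.
Path: 6–4–7–3–2–1.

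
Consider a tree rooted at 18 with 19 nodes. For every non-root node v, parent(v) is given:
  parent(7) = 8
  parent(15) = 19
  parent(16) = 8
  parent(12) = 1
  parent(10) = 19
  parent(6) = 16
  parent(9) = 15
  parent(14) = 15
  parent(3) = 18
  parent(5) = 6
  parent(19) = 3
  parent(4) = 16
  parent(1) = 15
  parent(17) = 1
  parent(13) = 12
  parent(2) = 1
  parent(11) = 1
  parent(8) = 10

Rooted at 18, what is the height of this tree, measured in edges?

A deepest node is 5, reached by 18-3-19-10-8-16-6-5.
That path has 7 edges, so the height is 7.

7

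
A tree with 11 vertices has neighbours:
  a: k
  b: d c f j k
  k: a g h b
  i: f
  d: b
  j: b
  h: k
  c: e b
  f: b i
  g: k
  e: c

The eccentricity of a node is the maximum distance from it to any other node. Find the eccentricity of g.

Distances from g peak at 4, attained at i (e also at distance 4).
g – k – b – f – i

4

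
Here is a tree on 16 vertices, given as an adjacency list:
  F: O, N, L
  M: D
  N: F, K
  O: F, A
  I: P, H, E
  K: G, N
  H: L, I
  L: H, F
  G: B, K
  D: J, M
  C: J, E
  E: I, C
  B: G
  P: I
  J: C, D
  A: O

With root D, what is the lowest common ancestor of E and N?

E

Ancestors of E (toward the root): E, C, J, D.
Ancestors of N: N, F, L, H, I, E, C, J, D.
The deepest node appearing in both lists is E.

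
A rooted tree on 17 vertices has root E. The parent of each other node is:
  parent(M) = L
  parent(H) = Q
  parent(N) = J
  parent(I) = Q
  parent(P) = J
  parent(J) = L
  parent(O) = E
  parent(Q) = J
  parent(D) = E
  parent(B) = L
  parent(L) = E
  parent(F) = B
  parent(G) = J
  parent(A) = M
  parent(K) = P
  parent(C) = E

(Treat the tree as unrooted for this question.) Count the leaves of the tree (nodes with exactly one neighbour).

Degree-1 nodes: A, C, D, F, G, H, I, K, N, O — 10 of them.

10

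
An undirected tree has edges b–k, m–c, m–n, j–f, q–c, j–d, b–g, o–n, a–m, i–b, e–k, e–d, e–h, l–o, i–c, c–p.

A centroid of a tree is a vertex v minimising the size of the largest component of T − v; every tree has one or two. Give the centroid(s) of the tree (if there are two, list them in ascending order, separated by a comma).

i

If i is removed the pieces have sizes 8, 8, all ≤ ⌊17/2⌋ = 8.
No neighbour of i does as well, so i is the unique centroid.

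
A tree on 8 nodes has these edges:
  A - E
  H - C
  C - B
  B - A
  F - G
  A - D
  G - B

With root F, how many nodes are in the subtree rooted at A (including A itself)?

3

The subtree rooted at A contains: A, E, D — 3 nodes.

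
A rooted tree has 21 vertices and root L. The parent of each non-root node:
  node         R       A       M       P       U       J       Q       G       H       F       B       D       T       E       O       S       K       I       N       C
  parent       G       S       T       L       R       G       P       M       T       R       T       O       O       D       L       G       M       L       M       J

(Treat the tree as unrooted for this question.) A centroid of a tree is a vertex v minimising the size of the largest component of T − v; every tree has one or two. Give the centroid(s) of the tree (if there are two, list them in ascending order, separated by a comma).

M

Removing M splits the tree into components of sizes 10, 8, 1, 1; the largest is 10 ≤ ⌊21/2⌋ = 10.
No neighbour of M does as well, so M is the unique centroid.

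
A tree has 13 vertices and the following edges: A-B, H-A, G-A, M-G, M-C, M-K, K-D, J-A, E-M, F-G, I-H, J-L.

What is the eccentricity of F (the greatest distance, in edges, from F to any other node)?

4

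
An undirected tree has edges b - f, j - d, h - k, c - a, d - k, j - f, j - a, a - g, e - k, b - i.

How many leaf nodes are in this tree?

Exactly 5 nodes have a single neighbour: c, e, g, h, i.

5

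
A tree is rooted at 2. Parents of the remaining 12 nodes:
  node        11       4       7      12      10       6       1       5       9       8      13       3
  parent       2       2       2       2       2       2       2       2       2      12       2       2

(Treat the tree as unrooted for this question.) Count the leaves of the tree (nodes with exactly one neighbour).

11

The leaves are 1, 3, 4, 5, 6, 7, 8, 9, 10, 11, 13.
That is 11 leaves.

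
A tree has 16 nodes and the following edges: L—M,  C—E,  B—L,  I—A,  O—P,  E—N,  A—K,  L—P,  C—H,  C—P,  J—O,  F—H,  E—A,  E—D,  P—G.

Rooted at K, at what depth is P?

Path from K to P: K – A – E – C – P, which has 4 edges.

4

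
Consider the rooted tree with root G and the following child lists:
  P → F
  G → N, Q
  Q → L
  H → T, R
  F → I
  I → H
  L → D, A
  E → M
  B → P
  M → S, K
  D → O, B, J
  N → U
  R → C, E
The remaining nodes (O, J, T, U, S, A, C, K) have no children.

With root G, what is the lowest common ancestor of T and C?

H

T's ancestor chain is T, H, I, F, P, B, D, L, Q, G and C's is C, R, H, I, F, P, B, D, L, Q, G; they first meet at H.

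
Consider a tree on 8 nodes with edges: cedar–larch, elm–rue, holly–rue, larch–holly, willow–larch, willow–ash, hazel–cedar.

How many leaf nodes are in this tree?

The leaves are ash, elm, hazel.
That is 3 leaves.

3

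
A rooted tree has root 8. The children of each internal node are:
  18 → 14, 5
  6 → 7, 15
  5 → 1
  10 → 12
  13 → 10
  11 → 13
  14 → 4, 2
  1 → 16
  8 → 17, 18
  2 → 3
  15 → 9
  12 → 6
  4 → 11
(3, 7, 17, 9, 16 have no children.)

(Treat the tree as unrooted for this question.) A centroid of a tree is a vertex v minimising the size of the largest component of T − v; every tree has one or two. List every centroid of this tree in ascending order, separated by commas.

If 14 is removed the pieces have sizes 9, 6, 2, all ≤ ⌊18/2⌋ = 9.
4 is adjacent to 14 and is also a centroid (the largest component after removing it is likewise 9).

4, 14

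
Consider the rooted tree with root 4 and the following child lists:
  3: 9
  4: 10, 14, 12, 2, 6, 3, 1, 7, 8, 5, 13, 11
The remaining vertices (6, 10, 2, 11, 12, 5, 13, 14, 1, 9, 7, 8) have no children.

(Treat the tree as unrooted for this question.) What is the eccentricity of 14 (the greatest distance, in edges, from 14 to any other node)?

Distances from 14 peak at 3, attained at 9.
14 – 4 – 3 – 9

3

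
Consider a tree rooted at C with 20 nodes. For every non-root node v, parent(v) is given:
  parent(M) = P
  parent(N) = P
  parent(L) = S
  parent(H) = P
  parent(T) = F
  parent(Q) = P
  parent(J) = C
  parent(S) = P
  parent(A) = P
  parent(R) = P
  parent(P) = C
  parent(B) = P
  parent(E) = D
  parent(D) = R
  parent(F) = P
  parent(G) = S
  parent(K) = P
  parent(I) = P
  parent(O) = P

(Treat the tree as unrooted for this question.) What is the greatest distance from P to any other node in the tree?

Distances from P peak at 3, attained at E.
P-R-D-E

3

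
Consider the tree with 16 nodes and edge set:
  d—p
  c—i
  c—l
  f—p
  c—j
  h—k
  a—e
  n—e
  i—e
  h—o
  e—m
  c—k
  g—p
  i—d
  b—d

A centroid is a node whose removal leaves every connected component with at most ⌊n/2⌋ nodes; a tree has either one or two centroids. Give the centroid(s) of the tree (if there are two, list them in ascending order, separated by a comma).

i

If i is removed the pieces have sizes 6, 5, 4, all ≤ ⌊16/2⌋ = 8.
Every other node leaves some component of size > 8, so the centroid is unique.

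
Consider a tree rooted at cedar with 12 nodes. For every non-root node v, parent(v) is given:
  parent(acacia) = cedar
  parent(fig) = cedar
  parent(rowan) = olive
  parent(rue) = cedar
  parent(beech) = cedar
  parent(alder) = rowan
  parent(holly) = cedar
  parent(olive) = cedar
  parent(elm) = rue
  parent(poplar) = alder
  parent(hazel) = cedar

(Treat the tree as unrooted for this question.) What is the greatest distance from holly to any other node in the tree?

Distances from holly peak at 5, attained at poplar.
holly–cedar–olive–rowan–alder–poplar

5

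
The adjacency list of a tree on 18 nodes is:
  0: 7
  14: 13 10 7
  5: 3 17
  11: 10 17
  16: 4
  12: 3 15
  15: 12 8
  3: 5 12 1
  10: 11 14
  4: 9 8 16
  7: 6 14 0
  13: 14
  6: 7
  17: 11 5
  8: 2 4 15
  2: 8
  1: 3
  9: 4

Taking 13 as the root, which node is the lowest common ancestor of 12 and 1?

3

Path 12→root: 12 3 5 17 11 10 14 13; path 1→root: 1 3 5 17 11 10 14 13.
First common node: 3.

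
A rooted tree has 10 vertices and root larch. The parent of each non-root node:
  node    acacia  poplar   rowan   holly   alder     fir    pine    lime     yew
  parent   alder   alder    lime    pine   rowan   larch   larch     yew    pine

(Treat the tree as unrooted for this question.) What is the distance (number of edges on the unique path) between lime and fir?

lime - yew - pine - larch - fir: 4 edges.

4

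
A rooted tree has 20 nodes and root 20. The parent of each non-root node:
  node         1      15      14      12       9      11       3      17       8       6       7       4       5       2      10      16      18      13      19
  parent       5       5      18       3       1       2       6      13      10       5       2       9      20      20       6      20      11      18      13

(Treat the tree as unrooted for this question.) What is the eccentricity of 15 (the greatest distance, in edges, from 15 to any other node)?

The node farthest from 15 is 19 (17 also at distance 7), via 15-5-20-2-11-18-13-19 — 7 edges.

7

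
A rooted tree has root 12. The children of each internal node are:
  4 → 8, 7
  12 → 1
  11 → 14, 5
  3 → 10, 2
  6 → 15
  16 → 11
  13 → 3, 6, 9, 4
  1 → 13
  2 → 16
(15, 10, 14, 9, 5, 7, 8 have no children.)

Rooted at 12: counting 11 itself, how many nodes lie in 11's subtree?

3

The subtree rooted at 11 contains: 11, 5, 14 — 3 nodes.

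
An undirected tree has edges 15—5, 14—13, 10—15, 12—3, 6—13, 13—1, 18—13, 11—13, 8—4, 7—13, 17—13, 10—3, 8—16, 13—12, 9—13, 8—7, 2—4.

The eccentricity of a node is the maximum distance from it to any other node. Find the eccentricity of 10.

7

A farthest node from 10 is 2.
The path 10 – 3 – 12 – 13 – 7 – 8 – 4 – 2 has 7 edges.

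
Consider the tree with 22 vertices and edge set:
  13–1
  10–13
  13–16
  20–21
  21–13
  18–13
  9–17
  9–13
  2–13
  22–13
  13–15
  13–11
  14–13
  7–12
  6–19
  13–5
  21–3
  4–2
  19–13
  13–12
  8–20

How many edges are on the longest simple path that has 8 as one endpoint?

The node farthest from 8 is 7 (6, 4, 17 also at distance 5), via 8 – 20 – 21 – 13 – 12 – 7 — 5 edges.

5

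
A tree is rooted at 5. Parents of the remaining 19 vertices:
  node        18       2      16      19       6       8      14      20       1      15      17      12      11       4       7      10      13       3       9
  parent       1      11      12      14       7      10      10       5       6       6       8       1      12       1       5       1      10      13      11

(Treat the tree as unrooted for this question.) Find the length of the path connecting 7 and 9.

5

Walking from 7: 7 - 6 - 1 - 12 - 11 - 9. Length 5.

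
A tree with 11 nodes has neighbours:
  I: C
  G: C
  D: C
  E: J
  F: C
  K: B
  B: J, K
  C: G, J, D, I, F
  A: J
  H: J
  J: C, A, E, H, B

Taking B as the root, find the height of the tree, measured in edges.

3

F sits deepest: B → J → C → F — 3 edges from the root.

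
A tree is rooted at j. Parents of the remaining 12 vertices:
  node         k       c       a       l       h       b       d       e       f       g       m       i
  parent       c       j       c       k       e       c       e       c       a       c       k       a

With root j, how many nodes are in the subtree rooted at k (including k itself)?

Descendants of k (including itself): k, m, l. That's 3.

3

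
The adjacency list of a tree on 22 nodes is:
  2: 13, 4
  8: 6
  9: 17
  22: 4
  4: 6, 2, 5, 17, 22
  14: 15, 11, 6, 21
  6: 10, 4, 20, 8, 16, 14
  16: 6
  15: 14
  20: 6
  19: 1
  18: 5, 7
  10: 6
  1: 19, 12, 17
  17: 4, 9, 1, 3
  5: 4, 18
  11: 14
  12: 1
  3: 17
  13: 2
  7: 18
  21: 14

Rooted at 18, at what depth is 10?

Path from 18 to 10: 18–5–4–6–10, which has 4 edges.

4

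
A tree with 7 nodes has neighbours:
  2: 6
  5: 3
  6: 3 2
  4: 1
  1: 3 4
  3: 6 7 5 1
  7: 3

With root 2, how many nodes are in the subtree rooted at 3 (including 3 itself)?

Descendants of 3 (including itself): 3, 5, 7, 1, 4. That's 5.

5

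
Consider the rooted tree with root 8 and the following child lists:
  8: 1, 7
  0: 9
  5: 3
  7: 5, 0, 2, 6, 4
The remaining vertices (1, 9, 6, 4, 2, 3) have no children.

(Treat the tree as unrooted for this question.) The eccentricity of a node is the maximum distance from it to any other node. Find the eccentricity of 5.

Distances from 5 peak at 3, attained at 9 (1 also at distance 3).
5-7-0-9

3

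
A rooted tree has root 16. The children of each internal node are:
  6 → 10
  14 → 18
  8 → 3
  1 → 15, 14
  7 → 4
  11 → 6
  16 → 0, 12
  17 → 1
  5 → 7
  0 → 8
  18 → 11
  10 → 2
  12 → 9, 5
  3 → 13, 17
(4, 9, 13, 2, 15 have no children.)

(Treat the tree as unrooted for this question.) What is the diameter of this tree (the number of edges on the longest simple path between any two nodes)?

15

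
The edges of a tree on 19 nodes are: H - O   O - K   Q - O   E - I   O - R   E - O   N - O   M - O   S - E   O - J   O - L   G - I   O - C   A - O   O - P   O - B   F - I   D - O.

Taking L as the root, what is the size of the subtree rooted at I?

I's subtree: {I, F, G}, size 3.

3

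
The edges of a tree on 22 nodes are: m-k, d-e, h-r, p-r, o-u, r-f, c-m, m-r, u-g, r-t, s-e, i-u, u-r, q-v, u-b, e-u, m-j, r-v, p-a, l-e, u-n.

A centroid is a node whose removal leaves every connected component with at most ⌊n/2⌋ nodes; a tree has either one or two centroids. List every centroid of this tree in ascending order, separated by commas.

r

Delete r: the remaining components have sizes 10, 4, 2, 2, 1, 1, 1. Max 10 ≤ 11, so r is a centroid.
No neighbour of r does as well, so r is the unique centroid.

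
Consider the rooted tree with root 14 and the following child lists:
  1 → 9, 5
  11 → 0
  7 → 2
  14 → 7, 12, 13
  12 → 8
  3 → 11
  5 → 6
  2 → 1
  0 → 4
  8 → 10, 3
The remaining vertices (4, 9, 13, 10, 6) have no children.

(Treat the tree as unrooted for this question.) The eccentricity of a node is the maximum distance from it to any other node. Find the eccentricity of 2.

Distances from 2 peak at 8, attained at 4.
2–7–14–12–8–3–11–0–4

8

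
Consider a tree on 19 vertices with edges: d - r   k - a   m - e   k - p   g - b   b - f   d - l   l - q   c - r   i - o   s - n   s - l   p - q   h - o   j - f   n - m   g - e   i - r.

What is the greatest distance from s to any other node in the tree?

7

The node farthest from s is j, via s – n – m – e – g – b – f – j — 7 edges.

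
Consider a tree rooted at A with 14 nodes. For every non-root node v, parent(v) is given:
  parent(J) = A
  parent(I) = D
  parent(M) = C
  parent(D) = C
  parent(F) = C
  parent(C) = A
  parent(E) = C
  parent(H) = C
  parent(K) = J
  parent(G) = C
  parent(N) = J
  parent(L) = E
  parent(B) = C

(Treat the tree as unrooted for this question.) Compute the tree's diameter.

5

BFS from N reaches L last, at distance 5; BFS from L confirms no node is farther.
Path: N-J-A-C-E-L.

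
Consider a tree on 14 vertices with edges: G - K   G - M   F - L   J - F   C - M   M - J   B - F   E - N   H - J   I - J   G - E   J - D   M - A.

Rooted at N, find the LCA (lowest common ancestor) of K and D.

Path K→root: K G E N; path D→root: D J M G E N.
First common node: G.

G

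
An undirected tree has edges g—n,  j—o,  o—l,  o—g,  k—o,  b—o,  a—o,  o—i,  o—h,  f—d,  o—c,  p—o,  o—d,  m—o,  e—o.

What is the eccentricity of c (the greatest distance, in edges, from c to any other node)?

3

The node farthest from c is n (f also at distance 3), via c – o – g – n — 3 edges.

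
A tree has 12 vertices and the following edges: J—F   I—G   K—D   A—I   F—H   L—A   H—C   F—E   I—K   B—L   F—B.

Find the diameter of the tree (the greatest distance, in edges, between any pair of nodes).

8

Starting from C, a farthest node is D at distance 8.
One longest path: C-H-F-B-L-A-I-K-D.
So the diameter is 8.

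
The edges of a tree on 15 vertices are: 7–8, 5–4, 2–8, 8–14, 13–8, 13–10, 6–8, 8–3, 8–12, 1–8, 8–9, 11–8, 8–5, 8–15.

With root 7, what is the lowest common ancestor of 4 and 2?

8

Ancestors of 4 (toward the root): 4, 5, 8, 7.
Ancestors of 2: 2, 8, 7.
The deepest node appearing in both lists is 8.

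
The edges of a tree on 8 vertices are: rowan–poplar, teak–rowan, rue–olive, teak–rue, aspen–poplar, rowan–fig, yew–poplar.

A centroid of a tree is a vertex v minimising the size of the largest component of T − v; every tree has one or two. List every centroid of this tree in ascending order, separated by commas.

rowan

If rowan is removed the pieces have sizes 3, 3, 1, all ≤ ⌊8/2⌋ = 4.
Every other node leaves some component of size > 4, so the centroid is unique.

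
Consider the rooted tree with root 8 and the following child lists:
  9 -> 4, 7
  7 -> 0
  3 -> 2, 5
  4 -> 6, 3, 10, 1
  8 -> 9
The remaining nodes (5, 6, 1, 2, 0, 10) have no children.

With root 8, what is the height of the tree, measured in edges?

4

The longest root-to-leaf path is 8 – 9 – 4 – 3 – 5 (4 edges).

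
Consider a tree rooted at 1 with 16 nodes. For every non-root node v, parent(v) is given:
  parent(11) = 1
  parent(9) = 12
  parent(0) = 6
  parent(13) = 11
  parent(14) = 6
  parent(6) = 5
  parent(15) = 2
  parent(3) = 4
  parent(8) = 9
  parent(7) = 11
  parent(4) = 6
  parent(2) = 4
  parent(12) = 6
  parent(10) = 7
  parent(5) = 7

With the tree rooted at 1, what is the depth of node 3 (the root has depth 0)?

6

1 → 11 → 7 → 5 → 6 → 4 → 3 — 6 edges.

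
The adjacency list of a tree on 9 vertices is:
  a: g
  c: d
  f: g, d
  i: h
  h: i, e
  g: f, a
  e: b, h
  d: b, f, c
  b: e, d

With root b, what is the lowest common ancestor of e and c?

b

e's ancestor chain is e, b and c's is c, d, b; they first meet at b.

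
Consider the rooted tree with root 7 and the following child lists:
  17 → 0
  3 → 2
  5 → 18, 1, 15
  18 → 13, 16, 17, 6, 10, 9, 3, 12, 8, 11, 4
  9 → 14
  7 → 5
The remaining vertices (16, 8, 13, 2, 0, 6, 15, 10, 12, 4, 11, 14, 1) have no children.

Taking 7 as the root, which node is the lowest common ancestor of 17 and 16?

17's ancestor chain is 17, 18, 5, 7 and 16's is 16, 18, 5, 7; they first meet at 18.

18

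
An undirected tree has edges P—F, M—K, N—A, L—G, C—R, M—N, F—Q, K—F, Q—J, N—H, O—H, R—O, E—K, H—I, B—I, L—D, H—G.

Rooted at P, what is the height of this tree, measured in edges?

8

The longest root-to-leaf path is P–F–K–M–N–H–G–L–D (8 edges).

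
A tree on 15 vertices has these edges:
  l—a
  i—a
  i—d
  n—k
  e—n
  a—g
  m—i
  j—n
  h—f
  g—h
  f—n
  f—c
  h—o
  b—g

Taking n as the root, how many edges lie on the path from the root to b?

4

n–f–h–g–b — 4 edges.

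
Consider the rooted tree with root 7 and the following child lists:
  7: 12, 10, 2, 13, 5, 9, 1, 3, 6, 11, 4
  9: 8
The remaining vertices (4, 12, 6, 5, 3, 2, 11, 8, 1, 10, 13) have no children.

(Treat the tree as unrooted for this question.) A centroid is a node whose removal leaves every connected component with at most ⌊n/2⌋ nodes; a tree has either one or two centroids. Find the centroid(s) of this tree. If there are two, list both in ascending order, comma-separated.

7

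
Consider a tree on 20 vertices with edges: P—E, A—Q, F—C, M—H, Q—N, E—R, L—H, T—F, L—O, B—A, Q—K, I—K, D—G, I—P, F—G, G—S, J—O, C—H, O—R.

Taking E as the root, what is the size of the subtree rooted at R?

12

R's subtree: {R, O, L, J, H, C, M, F, T, G, D, S}, size 12.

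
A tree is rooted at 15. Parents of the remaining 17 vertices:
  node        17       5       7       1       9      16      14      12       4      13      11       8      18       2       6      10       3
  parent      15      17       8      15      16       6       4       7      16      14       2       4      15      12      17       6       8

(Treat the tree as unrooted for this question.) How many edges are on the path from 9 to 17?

The path is 9 - 16 - 6 - 17, which has 3 edges.

3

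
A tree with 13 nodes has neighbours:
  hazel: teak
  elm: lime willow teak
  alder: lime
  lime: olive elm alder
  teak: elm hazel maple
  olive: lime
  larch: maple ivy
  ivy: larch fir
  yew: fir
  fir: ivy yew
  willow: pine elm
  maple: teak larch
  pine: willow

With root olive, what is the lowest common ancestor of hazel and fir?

teak

Ancestors of hazel (toward the root): hazel, teak, elm, lime, olive.
Ancestors of fir: fir, ivy, larch, maple, teak, elm, lime, olive.
The deepest node appearing in both lists is teak.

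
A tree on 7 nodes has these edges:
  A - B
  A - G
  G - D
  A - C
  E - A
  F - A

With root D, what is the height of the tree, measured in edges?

3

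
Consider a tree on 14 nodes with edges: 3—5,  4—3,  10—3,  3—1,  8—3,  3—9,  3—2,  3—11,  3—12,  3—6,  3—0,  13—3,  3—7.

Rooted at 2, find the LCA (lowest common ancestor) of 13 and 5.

3

13's ancestor chain is 13, 3, 2 and 5's is 5, 3, 2; they first meet at 3.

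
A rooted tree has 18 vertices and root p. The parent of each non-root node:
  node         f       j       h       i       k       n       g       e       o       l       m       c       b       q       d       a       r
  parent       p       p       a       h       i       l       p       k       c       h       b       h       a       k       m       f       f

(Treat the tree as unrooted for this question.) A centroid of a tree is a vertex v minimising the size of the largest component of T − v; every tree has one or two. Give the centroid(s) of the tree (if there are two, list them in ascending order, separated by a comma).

Removing h splits the tree into components of sizes 9, 4, 2, 2; the largest is 9 ≤ ⌊18/2⌋ = 9.
Its neighbour a also leaves a largest component of size 9, so both are centroids.

a, h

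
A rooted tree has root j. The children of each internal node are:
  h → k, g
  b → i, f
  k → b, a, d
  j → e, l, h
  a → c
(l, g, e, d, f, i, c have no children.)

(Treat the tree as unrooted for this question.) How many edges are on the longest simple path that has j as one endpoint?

4

The node farthest from j is i (f, c also at distance 4), via j-h-k-b-i — 4 edges.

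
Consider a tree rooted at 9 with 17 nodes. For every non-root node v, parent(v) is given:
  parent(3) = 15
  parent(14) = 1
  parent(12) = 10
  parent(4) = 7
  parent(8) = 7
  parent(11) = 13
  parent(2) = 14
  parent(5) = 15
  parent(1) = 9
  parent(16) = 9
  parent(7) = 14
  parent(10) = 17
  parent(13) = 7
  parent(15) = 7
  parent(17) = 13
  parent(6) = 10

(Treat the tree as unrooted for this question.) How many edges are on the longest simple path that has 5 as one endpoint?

6

Distances from 5 peak at 6, attained at 16 (12, 6 also at distance 6).
5–15–7–14–1–9–16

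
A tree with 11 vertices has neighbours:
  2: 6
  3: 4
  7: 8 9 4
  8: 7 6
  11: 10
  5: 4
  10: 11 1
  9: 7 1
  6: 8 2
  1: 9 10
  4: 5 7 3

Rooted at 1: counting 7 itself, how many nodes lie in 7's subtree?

7

7's subtree: {7, 4, 8, 5, 3, 6, 2}, size 7.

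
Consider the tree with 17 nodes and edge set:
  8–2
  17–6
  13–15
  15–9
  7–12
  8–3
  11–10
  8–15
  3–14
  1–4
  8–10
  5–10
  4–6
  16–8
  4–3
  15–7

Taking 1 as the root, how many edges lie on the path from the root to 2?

4

Climbing from 2 to the root: 2 – 8 – 3 – 4 – 1. That's 4 steps.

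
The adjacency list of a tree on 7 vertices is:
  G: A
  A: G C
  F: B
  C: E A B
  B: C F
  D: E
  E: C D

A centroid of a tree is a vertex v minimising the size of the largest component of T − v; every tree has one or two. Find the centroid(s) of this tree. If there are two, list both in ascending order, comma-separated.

C

Delete C: the remaining components have sizes 2, 2, 2. Max 2 ≤ 3, so C is a centroid.
Every other node leaves some component of size > 3, so the centroid is unique.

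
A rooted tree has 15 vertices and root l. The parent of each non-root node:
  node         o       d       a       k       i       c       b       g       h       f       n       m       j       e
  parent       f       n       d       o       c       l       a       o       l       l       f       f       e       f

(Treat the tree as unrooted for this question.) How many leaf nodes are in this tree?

7

Exactly 7 nodes have a single neighbour: b, g, h, i, j, k, m.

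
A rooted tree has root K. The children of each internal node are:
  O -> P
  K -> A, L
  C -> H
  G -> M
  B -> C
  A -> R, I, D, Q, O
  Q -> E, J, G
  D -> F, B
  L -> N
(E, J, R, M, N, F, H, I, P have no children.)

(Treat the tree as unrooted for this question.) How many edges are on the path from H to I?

5

The path is H - C - B - D - A - I, which has 5 edges.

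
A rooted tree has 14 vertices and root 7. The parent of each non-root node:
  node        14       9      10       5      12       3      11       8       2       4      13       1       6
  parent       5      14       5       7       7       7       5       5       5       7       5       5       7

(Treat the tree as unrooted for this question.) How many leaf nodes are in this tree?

The leaves are 1, 2, 3, 4, 6, 8, 9, 10, 11, 12, 13.
That is 11 leaves.

11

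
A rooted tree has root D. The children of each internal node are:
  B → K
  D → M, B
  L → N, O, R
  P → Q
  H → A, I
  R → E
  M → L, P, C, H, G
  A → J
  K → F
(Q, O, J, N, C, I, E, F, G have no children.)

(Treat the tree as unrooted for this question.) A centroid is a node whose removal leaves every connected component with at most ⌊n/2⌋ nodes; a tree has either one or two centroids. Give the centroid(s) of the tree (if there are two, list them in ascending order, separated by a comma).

M

If M is removed the pieces have sizes 5, 4, 4, 2, 1, 1, all ≤ ⌊18/2⌋ = 9.
No neighbour of M does as well, so M is the unique centroid.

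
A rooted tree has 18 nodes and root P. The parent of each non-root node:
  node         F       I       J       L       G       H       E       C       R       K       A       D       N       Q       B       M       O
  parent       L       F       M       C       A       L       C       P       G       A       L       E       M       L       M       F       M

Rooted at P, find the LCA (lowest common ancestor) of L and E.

Path L→root: L C P; path E→root: E C P.
First common node: C.

C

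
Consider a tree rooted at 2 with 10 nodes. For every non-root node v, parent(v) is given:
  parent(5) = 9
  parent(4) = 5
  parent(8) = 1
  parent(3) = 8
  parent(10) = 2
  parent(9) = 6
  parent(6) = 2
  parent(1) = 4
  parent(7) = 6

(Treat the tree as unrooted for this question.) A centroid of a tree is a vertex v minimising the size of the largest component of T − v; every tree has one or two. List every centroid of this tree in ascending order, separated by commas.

5, 9

Removing 9 splits the tree into components of sizes 5, 4; the largest is 5 ≤ ⌊10/2⌋ = 5.
Its neighbour 5 also leaves a largest component of size 5, so both are centroids.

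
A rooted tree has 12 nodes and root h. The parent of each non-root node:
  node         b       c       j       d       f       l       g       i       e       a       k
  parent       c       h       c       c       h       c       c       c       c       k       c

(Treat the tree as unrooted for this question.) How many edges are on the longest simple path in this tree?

4

Starting from f, a farthest node is a at distance 4.
One longest path: f-h-c-k-a.
So the diameter is 4.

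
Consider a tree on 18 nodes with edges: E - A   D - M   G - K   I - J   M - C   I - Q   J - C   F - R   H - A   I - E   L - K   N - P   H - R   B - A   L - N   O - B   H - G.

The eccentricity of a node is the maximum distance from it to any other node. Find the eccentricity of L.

10

The node farthest from L is D, via L–K–G–H–A–E–I–J–C–M–D — 10 edges.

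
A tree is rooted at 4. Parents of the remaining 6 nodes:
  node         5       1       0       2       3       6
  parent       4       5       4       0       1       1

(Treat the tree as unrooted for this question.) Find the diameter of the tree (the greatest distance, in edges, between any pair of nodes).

5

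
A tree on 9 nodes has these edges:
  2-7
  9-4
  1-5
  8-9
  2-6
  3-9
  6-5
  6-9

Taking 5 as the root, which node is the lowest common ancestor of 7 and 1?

5

Path 7→root: 7 2 6 5; path 1→root: 1 5.
First common node: 5.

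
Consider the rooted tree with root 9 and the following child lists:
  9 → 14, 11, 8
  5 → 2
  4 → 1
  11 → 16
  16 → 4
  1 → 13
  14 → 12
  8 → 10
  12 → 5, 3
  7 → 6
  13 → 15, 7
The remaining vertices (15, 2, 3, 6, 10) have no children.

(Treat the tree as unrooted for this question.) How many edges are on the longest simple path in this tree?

11

Starting from 6, a farthest node is 2 at distance 11.
One longest path: 6–7–13–1–4–16–11–9–14–12–5–2.
So the diameter is 11.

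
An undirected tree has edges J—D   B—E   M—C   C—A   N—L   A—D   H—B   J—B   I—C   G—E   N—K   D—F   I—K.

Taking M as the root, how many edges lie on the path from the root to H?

M – C – A – D – J – B – H — 6 edges.

6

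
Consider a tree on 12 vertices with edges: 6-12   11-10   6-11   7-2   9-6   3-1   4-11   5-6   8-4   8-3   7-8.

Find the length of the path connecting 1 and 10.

5

The path is 1 - 3 - 8 - 4 - 11 - 10, which has 5 edges.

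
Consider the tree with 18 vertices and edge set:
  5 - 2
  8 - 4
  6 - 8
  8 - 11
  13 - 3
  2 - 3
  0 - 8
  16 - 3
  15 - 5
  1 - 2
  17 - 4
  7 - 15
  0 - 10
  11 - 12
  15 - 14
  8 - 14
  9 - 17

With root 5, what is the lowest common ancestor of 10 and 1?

5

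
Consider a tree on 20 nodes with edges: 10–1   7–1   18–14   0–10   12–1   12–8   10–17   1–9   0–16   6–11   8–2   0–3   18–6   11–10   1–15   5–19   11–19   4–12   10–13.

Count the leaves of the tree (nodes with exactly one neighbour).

11

Degree-1 nodes: 2, 3, 4, 5, 7, 9, 13, 14, 15, 16, 17 — 11 of them.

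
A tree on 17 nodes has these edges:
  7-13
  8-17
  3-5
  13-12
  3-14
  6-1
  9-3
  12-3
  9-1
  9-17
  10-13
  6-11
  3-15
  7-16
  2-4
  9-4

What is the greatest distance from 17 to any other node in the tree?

6

Distances from 17 peak at 6, attained at 16.
17–9–3–12–13–7–16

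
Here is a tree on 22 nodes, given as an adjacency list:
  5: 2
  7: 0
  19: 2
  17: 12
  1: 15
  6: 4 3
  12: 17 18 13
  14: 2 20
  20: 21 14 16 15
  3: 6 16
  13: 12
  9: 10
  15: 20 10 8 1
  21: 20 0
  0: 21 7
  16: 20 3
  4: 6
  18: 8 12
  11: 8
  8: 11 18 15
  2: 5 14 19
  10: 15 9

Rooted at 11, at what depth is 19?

6

11–8–15–20–14–2–19 — 6 edges.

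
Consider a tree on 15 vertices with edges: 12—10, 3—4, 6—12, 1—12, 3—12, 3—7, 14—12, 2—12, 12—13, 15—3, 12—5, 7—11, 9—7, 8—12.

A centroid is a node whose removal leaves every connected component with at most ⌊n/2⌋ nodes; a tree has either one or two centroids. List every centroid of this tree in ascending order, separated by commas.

Removing 12 splits the tree into components of sizes 6, 1, 1, 1, 1, 1, 1, 1, 1; the largest is 6 ≤ ⌊15/2⌋ = 7.
Every other node leaves some component of size > 7, so the centroid is unique.

12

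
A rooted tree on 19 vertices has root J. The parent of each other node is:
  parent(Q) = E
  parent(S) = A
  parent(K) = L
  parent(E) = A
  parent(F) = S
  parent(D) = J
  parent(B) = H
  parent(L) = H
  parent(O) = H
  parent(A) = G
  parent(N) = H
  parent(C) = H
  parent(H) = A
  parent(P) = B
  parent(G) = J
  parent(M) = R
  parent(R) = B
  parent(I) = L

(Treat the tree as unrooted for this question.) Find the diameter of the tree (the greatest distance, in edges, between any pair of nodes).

A longest path is D-J-G-A-H-B-R-M, with 7 edges.

7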